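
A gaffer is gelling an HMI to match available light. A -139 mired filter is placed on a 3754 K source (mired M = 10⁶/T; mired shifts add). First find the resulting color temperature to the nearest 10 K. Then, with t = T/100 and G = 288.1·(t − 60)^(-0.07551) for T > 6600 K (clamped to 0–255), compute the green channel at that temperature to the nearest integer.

231

M_in = 10⁶/3754 = 266.38; M_out = 266.38 + (-139) = 127.38.
T_out = 10⁶/127.38 = 7850.4 K → 7850 K; t = 78.5.
G = 288.1·(78.5 − 60)^(-0.07551) = 288.1·18.5^(-0.07551) = 288.1·0.80226 = 231.131.
Rounded: 231.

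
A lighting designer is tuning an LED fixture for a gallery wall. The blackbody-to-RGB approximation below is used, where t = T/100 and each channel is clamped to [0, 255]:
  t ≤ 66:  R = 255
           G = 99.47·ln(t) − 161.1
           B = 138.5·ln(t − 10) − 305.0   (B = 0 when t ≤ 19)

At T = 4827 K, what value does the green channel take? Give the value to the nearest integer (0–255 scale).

225

t = 4827/100 = 48.27; the t ≤ 66 branch applies.
G = 99.47·ln 48.27 − 161.1 = 99.47·3.8768 − 161.1 = 224.526.
Rounded: 225.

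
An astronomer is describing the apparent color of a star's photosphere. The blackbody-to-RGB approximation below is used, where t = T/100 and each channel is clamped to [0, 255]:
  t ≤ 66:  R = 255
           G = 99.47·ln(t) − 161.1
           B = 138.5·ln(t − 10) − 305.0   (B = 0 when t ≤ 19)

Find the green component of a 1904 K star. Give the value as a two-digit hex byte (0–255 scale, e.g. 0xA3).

0x84

t = 1904/100 = 19.04; the t ≤ 66 branch applies.
G = 99.47·ln 19.04 − 161.1 = 99.47·2.9465 − 161.1 = 131.993.
Rounded: 132; in hex, 0x84.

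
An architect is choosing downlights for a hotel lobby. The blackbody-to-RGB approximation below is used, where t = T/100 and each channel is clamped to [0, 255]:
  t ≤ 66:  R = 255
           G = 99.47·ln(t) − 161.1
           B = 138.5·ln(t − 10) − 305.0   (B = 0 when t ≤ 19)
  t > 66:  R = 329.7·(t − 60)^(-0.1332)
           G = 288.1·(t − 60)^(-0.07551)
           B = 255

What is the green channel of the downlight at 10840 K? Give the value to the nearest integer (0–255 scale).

215

t = 10840/100 = 108.4; the t > 66 branch applies.
G = 288.1·(108.4 − 60)^(-0.07551) = 288.1·48.4^(-0.07551) = 288.1·0.74607 = 214.942.
Rounded: 215.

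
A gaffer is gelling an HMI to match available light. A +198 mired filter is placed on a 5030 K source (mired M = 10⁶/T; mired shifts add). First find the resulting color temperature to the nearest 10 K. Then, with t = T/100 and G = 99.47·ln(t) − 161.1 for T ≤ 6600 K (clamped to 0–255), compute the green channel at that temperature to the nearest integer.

M_in = 10⁶/5030 = 198.81; M_out = 198.81 + (+198) = 396.81.
T_out = 10⁶/396.81 = 2520.1 K → 2520 K; t = 25.2.
G = 99.47·ln 25.2 − 161.1 = 99.47·3.2268 − 161.1 = 159.874.
Rounded: 160.

160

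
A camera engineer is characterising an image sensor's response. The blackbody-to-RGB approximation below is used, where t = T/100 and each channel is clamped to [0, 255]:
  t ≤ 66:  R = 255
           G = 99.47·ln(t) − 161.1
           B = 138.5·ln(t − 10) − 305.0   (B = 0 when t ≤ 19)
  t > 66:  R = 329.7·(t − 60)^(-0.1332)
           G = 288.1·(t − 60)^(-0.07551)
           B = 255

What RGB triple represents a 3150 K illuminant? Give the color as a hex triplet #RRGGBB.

t = 3150/100 = 31.5; the t ≤ 66 branch applies.
R = 255 by definition for t ≤ 66.
G = 99.47·ln 31.5 − 161.1 = 99.47·3.4500 − 161.1 = 182.070.
B = 138.5·ln(31.5 − 10) − 305.0 = 138.5·ln 21.5 − 305.0 = 138.5·3.0681 − 305.0 = 119.925.
Rounded: (255, 182, 120).
In hex: #FFB678.

#FFB678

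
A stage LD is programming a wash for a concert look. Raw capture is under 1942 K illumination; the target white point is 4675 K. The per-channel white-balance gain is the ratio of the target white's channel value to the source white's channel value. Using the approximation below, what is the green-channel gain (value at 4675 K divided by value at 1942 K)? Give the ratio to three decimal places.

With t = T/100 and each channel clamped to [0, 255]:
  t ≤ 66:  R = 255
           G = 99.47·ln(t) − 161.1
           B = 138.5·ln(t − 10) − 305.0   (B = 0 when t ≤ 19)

1.652

At 1942 K (t = 19.42):
  G = 99.47·ln 19.42 − 161.1 = 99.47·2.9663 − 161.1 = 133.958.
At 4675 K (t = 46.75):
  G = 99.47·ln 46.75 − 161.1 = 99.47·3.8448 − 161.1 = 221.344.
Gain = 221.344 / 133.958 = 1.6523 → 1.652.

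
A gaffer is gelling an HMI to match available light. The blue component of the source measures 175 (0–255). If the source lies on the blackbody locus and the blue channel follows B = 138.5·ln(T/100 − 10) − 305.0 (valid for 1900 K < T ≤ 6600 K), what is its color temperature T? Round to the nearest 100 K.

4200 K

ln(t − 10) = (175 + 305.0) / 138.5 = 3.4657.
t − 10 = e^3.4657 = 31.999, so t = 41.999.
T = 100·t = 4200 K → 4200 K to the nearest 100 K.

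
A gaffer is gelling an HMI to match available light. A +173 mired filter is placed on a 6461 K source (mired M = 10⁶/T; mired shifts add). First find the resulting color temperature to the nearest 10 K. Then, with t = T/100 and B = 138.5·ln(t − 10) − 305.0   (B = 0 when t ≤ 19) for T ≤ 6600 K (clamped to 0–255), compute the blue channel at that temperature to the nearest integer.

M_in = 10⁶/6461 = 154.77; M_out = 154.77 + (+173) = 327.77.
T_out = 10⁶/327.77 = 3050.9 K → 3050 K; t = 30.5.
B = 138.5·ln(30.5 − 10) − 305.0 = 138.5·ln 20.5 − 305.0 = 138.5·3.0204 − 305.0 = 113.329.
Rounded: 113.

113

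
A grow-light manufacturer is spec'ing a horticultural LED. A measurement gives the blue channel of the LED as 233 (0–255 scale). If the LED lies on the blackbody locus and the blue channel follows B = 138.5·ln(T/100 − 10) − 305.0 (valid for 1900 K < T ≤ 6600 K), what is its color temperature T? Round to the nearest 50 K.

ln(t − 10) = (233 + 305.0) / 138.5 = 3.8845.
t − 10 = e^3.8845 = 48.641, so t = 58.641.
T = 100·t = 5864 K → 5850 K to the nearest 50 K.

5850 K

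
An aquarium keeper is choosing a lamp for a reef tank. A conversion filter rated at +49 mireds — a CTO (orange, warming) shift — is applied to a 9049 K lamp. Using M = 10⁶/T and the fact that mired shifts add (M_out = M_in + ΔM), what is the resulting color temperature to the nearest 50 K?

6250 K

M_in = 10⁶/9049 = 110.51 mireds.
M_out = 110.51 + (+49) = 159.51 mireds.
T_out = 10⁶/159.51 = 6269.2 K → 6250 K.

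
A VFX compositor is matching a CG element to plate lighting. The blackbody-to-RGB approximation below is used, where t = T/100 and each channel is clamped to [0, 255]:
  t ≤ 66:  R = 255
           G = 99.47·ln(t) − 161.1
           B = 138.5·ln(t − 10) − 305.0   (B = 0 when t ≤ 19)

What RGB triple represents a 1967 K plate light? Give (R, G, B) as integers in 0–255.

t = 1967/100 = 19.67; the t ≤ 66 branch applies.
R = 255 by definition for t ≤ 66.
G = 99.47·ln 19.67 − 161.1 = 99.47·2.9791 − 161.1 = 135.231.
B = 138.5·ln(19.67 − 10) − 305.0 = 138.5·ln 9.67 − 305.0 = 138.5·2.2690 − 305.0 = 9.260.
Rounded: (255, 135, 9).

(255, 135, 9)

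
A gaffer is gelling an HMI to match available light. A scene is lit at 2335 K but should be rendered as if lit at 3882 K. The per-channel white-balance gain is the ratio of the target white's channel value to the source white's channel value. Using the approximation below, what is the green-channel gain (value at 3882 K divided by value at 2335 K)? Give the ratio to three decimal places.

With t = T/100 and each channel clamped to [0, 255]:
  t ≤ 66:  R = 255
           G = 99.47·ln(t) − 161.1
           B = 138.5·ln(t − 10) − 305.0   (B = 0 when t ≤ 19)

1.332

At 2335 K (t = 23.35):
  G = 99.47·ln 23.35 − 161.1 = 99.47·3.1506 − 161.1 = 152.290.
At 3882 K (t = 38.82):
  G = 99.47·ln 38.82 − 161.1 = 99.47·3.6589 − 161.1 = 202.854.
Gain = 202.854 / 152.290 = 1.3320 → 1.332.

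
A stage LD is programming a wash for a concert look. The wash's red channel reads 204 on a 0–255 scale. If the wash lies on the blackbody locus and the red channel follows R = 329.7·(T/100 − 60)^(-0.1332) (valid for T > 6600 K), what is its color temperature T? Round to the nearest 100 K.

(t − 60)^(-0.1332) = 204/329.7 = 0.61874.
t − 60 = 0.61874^(1/-0.1332) = 0.61874^(-7.508) = 36.748, so t = 96.748.
T = 100·t = 9675 K → 9700 K to the nearest 100 K.

9700 K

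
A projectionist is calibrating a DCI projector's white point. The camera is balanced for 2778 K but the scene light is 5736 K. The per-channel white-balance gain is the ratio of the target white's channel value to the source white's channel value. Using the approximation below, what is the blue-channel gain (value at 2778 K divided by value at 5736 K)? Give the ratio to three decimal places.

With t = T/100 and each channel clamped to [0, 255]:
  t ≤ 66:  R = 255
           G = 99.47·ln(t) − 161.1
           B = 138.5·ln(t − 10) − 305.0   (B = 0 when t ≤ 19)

At 5736 K (t = 57.36):
  B = 138.5·ln(57.36 − 10) − 305.0 = 138.5·ln 47.36 − 305.0 = 138.5·3.8578 − 305.0 = 229.302.
At 2778 K (t = 27.78):
  B = 138.5·ln(27.78 − 10) − 305.0 = 138.5·ln 17.78 − 305.0 = 138.5·2.8781 − 305.0 = 93.613.
Gain = 93.613 / 229.302 = 0.4083 → 0.408.

0.408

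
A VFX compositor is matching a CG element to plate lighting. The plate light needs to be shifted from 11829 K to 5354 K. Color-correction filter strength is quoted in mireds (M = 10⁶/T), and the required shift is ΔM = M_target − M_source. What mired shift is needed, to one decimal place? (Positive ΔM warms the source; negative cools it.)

M_source = 10⁶/11829 = 84.538; M_target = 10⁶/5354 = 186.776.
ΔM = 186.776 − 84.538 = 102.238 → +102.2 mireds, a warming shift.

+102.2 mireds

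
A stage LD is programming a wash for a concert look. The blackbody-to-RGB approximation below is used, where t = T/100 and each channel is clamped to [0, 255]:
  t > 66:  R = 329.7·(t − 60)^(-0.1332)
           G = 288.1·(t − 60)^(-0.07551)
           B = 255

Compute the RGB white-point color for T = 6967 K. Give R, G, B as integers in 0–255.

t = 6967/100 = 69.67; the t > 66 branch applies.
R = 329.7·(69.67 − 60)^(-0.1332) = 329.7·9.67^(-0.1332) = 329.7·0.73916 = 243.703.
G = 288.1·(69.67 − 60)^(-0.07551) = 288.1·9.67^(-0.07551) = 288.1·0.84254 = 242.736.
B = 255 by definition for t > 66.
Rounded: (244, 243, 255).

R=244, G=243, B=255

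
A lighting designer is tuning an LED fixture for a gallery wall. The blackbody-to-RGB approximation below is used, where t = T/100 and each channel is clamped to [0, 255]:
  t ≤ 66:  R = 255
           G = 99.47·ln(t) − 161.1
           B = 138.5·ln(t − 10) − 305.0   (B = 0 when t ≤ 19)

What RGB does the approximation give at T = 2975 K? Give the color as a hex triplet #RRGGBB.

#FFB06C

t = 2975/100 = 29.75; the t ≤ 66 branch applies.
R = 255 by definition for t ≤ 66.
G = 99.47·ln 29.75 − 161.1 = 99.47·3.3928 − 161.1 = 176.385.
B = 138.5·ln(29.75 − 10) − 305.0 = 138.5·ln 19.75 − 305.0 = 138.5·2.9832 − 305.0 = 108.167.
Rounded: (255, 176, 108).
In hex: #FFB06C.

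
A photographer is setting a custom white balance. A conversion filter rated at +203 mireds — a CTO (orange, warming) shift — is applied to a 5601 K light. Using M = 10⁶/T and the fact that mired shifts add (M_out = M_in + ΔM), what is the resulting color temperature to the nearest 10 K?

M_in = 10⁶/5601 = 178.54 mireds.
M_out = 178.54 + (+203) = 381.54 mireds.
T_out = 10⁶/381.54 = 2621.0 K → 2620 K.

2620 K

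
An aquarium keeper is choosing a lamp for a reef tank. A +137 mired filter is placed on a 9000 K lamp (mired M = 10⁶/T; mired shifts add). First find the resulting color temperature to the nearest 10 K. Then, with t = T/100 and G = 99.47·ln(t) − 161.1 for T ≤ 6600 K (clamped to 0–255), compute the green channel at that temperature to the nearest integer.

M_in = 10⁶/9000 = 111.11; M_out = 111.11 + (+137) = 248.11.
T_out = 10⁶/248.11 = 4030.5 K → 4030 K; t = 40.3.
G = 99.47·ln 40.3 − 161.1 = 99.47·3.6964 − 161.1 = 206.576.
Rounded: 207.

207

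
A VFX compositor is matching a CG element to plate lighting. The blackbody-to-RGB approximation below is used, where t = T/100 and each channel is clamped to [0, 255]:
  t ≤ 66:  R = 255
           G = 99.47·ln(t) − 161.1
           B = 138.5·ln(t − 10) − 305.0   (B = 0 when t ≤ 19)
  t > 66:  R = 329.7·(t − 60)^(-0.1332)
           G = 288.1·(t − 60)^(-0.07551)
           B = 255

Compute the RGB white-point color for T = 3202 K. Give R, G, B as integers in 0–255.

t = 3202/100 = 32.02; the t ≤ 66 branch applies.
R = 255 by definition for t ≤ 66.
G = 99.47·ln 32.02 − 161.1 = 99.47·3.4664 − 161.1 = 183.699.
B = 138.5·ln(32.02 − 10) − 305.0 = 138.5·ln 22.02 − 305.0 = 138.5·3.0920 − 305.0 = 123.235.
Rounded: (255, 184, 123).

R=255, G=184, B=123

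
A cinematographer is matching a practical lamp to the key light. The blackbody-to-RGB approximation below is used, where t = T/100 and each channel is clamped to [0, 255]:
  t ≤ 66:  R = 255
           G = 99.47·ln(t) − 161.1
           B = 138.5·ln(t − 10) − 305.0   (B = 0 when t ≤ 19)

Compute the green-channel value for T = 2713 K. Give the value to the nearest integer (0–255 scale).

167

t = 2713/100 = 27.13; the t ≤ 66 branch applies.
G = 99.47·ln 27.13 − 161.1 = 99.47·3.3006 − 161.1 = 167.215.
Rounded: 167.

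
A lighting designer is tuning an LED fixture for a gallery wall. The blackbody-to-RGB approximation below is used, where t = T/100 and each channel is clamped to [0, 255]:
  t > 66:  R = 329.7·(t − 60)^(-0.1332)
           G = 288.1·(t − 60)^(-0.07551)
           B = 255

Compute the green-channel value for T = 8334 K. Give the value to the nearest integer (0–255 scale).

t = 8334/100 = 83.34; the t > 66 branch applies.
G = 288.1·(83.34 − 60)^(-0.07551) = 288.1·23.34^(-0.07551) = 288.1·0.78831 = 227.111.
Rounded: 227.

227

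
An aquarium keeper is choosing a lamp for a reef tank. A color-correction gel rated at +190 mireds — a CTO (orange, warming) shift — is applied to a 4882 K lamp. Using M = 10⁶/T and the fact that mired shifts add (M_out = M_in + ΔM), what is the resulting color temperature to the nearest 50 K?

2550 K

M_in = 10⁶/4882 = 204.83 mireds.
M_out = 204.83 + (+190) = 394.83 mireds.
T_out = 10⁶/394.83 = 2532.7 K → 2550 K.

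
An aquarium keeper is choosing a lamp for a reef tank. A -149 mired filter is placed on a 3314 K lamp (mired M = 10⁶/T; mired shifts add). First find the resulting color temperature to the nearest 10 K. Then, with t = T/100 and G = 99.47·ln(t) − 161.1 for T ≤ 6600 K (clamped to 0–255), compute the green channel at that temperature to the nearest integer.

255

M_in = 10⁶/3314 = 301.75; M_out = 301.75 + (-149) = 152.75.
T_out = 10⁶/152.75 = 6546.6 K → 6550 K; t = 65.5.
G = 99.47·ln 65.5 − 161.1 = 99.47·4.1821 − 161.1 = 254.889.
Rounded: 255.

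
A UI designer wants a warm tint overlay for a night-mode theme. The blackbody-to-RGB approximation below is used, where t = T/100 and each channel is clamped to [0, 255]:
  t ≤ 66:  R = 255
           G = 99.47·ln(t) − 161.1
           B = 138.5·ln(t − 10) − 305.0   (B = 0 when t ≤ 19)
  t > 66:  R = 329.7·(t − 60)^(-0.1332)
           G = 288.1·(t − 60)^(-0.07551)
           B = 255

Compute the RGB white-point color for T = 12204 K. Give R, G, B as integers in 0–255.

t = 12204/100 = 122.04; the t > 66 branch applies.
R = 329.7·(122.04 − 60)^(-0.1332) = 329.7·62.04^(-0.1332) = 329.7·0.57705 = 190.255.
G = 288.1·(122.04 − 60)^(-0.07551) = 288.1·62.04^(-0.07551) = 288.1·0.73221 = 210.950.
B = 255 by definition for t > 66.
Rounded: (190, 211, 255).

R=190, G=211, B=255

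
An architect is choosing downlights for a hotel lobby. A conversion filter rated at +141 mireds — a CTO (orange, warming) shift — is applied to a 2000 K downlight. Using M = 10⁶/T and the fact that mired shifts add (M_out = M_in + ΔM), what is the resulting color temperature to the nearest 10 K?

M_in = 10⁶/2000 = 500.00 mireds.
M_out = 500.00 + (+141) = 641.00 mireds.
T_out = 10⁶/641.00 = 1560.1 K → 1560 K.

1560 K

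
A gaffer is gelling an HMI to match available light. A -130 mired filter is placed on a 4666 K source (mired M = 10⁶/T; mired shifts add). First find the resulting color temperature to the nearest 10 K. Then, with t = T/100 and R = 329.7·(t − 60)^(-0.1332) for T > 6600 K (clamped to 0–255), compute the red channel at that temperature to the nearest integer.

M_in = 10⁶/4666 = 214.32; M_out = 214.32 + (-130) = 84.32.
T_out = 10⁶/84.32 = 11860.1 K → 11860 K; t = 118.6.
R = 329.7·(118.6 − 60)^(-0.1332) = 329.7·58.6^(-0.1332) = 329.7·0.58145 = 191.706.
Rounded: 192.

192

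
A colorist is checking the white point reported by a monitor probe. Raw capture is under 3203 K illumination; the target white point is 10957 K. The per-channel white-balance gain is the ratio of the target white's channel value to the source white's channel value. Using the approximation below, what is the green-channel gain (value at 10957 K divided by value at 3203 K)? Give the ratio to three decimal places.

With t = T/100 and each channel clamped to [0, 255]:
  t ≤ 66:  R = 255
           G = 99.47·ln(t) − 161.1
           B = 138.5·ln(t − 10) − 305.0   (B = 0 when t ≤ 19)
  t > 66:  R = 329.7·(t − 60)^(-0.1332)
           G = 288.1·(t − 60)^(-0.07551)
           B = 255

1.168

At 3203 K (t = 32.03):
  G = 99.47·ln 32.03 − 161.1 = 99.47·3.4667 − 161.1 = 183.730.
At 10957 K (t = 109.57):
  G = 288.1·(109.57 − 60)^(-0.07551) = 288.1·49.57^(-0.07551) = 288.1·0.74472 = 214.554.
Gain = 214.554 / 183.730 = 1.1678 → 1.168.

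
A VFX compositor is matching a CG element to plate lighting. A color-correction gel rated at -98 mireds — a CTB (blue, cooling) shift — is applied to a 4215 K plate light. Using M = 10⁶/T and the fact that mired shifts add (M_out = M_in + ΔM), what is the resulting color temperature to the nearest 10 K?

7180 K

M_in = 10⁶/4215 = 237.25 mireds.
M_out = 237.25 + (-98) = 139.25 mireds.
T_out = 10⁶/139.25 = 7181.4 K → 7180 K.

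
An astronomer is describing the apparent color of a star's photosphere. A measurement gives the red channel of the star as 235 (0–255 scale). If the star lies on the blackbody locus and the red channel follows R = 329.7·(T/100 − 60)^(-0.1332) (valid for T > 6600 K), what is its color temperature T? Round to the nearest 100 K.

7300 K

(t − 60)^(-0.1332) = 235/329.7 = 0.71277.
t − 60 = 0.71277^(1/-0.1332) = 0.71277^(-7.508) = 12.705, so t = 72.705.
T = 100·t = 7271 K → 7300 K to the nearest 100 K.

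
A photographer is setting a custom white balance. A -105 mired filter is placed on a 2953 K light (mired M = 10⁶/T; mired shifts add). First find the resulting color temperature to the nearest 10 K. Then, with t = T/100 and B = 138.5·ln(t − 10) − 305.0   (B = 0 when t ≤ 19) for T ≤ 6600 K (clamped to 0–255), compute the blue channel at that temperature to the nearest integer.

178

M_in = 10⁶/2953 = 338.64; M_out = 338.64 + (-105) = 233.64.
T_out = 10⁶/233.64 = 4280.1 K → 4280 K; t = 42.8.
B = 138.5·ln(42.8 − 10) − 305.0 = 138.5·ln 32.8 − 305.0 = 138.5·3.4904 − 305.0 = 178.424.
Rounded: 178.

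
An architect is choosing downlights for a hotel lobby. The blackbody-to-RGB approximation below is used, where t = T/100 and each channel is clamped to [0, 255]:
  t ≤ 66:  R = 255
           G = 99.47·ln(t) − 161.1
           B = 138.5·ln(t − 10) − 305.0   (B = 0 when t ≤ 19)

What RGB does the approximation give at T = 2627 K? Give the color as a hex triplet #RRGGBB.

#FFA451

t = 2627/100 = 26.27; the t ≤ 66 branch applies.
R = 255 by definition for t ≤ 66.
G = 99.47·ln 26.27 − 161.1 = 99.47·3.2684 − 161.1 = 164.010.
B = 138.5·ln(26.27 − 10) − 305.0 = 138.5·ln 16.27 − 305.0 = 138.5·2.7893 − 305.0 = 81.321.
Rounded: (255, 164, 81).
In hex: #FFA451.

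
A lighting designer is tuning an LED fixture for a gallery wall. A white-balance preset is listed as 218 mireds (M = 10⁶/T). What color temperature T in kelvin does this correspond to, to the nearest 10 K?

T = 10⁶ / 218 = 4587.16 K → 4590 K.

4590 K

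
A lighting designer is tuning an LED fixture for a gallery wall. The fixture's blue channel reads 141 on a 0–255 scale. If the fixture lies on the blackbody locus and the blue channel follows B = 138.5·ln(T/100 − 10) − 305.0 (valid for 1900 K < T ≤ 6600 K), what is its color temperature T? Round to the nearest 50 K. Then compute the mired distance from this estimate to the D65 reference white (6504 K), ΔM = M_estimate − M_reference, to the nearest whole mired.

+132 mireds

ln(t − 10) = (141 + 305.0) / 138.5 = 3.2202.
t − 10 = e^3.2202 = 25.034, so t = 35.034.
T = 100·t = 3503 K → 3500 K to the nearest 50 K.
M_estimate = 10⁶/3500 = 285.71; M_reference = 10⁶/6504 = 153.75.
ΔM = 285.71 − 153.75 = 131.96 → +132 mireds.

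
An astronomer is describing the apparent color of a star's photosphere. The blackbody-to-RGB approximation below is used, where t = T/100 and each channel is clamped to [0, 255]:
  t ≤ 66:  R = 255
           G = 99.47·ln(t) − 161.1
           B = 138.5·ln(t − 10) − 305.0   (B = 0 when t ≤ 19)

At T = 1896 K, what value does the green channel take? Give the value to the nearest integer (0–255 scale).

132

t = 1896/100 = 18.96; the t ≤ 66 branch applies.
G = 99.47·ln 18.96 − 161.1 = 99.47·2.9423 − 161.1 = 131.574.
Rounded: 132.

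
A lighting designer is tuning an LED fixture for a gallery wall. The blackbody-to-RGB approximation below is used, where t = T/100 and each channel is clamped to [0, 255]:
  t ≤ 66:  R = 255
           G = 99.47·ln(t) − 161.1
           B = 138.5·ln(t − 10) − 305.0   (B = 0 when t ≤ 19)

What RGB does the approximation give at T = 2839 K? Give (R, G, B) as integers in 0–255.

(255, 172, 98)

t = 2839/100 = 28.39; the t ≤ 66 branch applies.
R = 255 by definition for t ≤ 66.
G = 99.47·ln 28.39 − 161.1 = 99.47·3.3460 − 161.1 = 171.730.
B = 138.5·ln(28.39 − 10) − 305.0 = 138.5·ln 18.39 − 305.0 = 138.5·2.9118 − 305.0 = 98.285.
Rounded: (255, 172, 98).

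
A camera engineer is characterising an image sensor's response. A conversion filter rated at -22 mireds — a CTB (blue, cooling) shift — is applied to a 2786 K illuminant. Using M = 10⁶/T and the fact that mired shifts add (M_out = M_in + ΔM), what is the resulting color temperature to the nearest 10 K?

2970 K

M_in = 10⁶/2786 = 358.94 mireds.
M_out = 358.94 + (-22) = 336.94 mireds.
T_out = 10⁶/336.94 = 2967.9 K → 2970 K.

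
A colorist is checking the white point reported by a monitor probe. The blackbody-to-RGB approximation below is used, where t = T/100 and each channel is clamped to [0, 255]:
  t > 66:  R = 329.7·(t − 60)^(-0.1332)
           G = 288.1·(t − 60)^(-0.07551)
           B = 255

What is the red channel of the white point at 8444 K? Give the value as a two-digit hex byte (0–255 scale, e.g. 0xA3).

t = 8444/100 = 84.44; the t > 66 branch applies.
R = 329.7·(84.44 − 60)^(-0.1332) = 329.7·24.44^(-0.1332) = 329.7·0.65329 = 215.389.
Rounded: 215; in hex, 0xD7.

0xD7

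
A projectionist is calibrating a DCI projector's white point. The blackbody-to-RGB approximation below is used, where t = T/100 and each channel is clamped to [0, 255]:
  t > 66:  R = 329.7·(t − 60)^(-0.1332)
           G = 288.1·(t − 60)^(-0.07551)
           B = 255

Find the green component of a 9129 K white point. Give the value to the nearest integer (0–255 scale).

t = 9129/100 = 91.29; the t > 66 branch applies.
G = 288.1·(91.29 − 60)^(-0.07551) = 288.1·31.29^(-0.07551) = 288.1·0.77105 = 222.139.
Rounded: 222.

222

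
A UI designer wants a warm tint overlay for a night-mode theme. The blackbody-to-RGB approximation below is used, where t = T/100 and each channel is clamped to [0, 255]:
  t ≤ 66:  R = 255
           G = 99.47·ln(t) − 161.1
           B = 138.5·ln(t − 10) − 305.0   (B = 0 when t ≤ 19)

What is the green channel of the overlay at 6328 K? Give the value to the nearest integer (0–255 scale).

t = 6328/100 = 63.28; the t ≤ 66 branch applies.
G = 99.47·ln 63.28 − 161.1 = 99.47·4.1476 − 161.1 = 251.459.
Rounded: 251.

251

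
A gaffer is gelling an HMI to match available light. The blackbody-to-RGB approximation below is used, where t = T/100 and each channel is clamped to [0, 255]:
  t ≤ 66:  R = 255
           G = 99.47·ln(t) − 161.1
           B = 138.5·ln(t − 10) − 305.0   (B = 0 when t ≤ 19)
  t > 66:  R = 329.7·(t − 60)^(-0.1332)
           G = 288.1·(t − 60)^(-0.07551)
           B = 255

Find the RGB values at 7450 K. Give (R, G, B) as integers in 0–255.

t = 7450/100 = 74.5; the t > 66 branch applies.
R = 329.7·(74.5 − 60)^(-0.1332) = 329.7·14.5^(-0.1332) = 329.7·0.70033 = 230.900.
G = 288.1·(74.5 − 60)^(-0.07551) = 288.1·14.5^(-0.07551) = 288.1·0.81716 = 235.423.
B = 255 by definition for t > 66.
Rounded: (231, 235, 255).

(231, 235, 255)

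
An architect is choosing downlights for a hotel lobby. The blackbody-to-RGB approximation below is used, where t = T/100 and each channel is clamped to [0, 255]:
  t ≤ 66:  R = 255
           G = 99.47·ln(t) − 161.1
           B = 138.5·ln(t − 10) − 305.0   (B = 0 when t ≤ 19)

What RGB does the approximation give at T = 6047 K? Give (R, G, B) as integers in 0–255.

(255, 247, 238)

t = 6047/100 = 60.47; the t ≤ 66 branch applies.
R = 255 by definition for t ≤ 66.
G = 99.47·ln 60.47 − 161.1 = 99.47·4.1021 − 161.1 = 246.941.
B = 138.5·ln(60.47 − 10) − 305.0 = 138.5·ln 50.47 − 305.0 = 138.5·3.9214 − 305.0 = 238.111.
Rounded: (255, 247, 238).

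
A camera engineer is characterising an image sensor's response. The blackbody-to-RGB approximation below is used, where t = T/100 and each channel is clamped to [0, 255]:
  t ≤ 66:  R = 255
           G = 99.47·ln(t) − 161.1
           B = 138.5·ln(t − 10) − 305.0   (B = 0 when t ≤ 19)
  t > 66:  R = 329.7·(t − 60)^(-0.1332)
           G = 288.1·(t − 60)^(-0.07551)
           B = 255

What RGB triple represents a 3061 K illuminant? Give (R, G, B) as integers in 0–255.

t = 3061/100 = 30.61; the t ≤ 66 branch applies.
R = 255 by definition for t ≤ 66.
G = 99.47·ln 30.61 − 161.1 = 99.47·3.4213 − 161.1 = 179.219.
B = 138.5·ln(30.61 − 10) − 305.0 = 138.5·ln 20.61 − 305.0 = 138.5·3.0258 − 305.0 = 114.070.
Rounded: (255, 179, 114).

(255, 179, 114)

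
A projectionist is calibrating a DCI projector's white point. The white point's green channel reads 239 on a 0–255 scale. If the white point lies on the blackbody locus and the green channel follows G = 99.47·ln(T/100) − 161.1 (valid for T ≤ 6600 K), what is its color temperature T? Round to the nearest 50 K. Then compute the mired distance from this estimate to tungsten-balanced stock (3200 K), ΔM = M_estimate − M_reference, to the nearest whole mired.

-134 mireds

ln t = (239 + 161.1) / 99.47 = 4.0223.
t = e^4.0223 = 55.830.
T = 100·t = 5583 K → 5600 K to the nearest 50 K.
M_estimate = 10⁶/5600 = 178.57; M_reference = 10⁶/3200 = 312.50.
ΔM = 178.57 − 312.50 = -133.93 → -134 mireds.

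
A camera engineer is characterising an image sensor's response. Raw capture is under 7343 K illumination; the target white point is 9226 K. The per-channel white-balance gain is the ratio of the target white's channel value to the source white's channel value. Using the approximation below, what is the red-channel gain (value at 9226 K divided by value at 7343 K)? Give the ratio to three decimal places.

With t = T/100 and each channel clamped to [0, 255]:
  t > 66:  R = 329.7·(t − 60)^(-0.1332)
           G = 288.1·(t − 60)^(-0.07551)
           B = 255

At 7343 K (t = 73.43):
  R = 329.7·(73.43 − 60)^(-0.1332) = 329.7·13.43^(-0.1332) = 329.7·0.70752 = 233.270.
At 9226 K (t = 92.26):
  R = 329.7·(92.26 − 60)^(-0.1332) = 329.7·32.26^(-0.1332) = 329.7·0.62957 = 207.570.
Gain = 207.570 / 233.270 = 0.8898 → 0.890.

0.890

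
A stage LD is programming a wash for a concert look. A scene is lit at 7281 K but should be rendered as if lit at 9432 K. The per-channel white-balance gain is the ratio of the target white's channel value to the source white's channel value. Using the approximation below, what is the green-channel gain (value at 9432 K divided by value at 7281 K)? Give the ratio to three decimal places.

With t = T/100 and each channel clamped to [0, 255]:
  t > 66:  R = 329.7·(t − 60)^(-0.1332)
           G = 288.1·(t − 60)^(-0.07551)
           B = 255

At 7281 K (t = 72.81):
  G = 288.1·(72.81 − 60)^(-0.07551) = 288.1·12.81^(-0.07551) = 288.1·0.82484 = 237.636.
At 9432 K (t = 94.32):
  G = 288.1·(94.32 − 60)^(-0.07551) = 288.1·34.32^(-0.07551) = 288.1·0.76569 = 220.594.
Gain = 220.594 / 237.636 = 0.9283 → 0.928.

0.928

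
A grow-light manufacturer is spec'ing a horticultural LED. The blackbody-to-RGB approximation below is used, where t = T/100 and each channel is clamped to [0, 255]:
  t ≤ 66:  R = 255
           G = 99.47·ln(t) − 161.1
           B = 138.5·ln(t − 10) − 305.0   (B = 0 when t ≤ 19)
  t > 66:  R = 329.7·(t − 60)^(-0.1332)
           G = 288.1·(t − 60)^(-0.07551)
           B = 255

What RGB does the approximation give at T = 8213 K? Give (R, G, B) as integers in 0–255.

(218, 228, 255)

t = 8213/100 = 82.13; the t > 66 branch applies.
R = 329.7·(82.13 − 60)^(-0.1332) = 329.7·22.13^(-0.1332) = 329.7·0.66199 = 218.257.
G = 288.1·(82.13 − 60)^(-0.07551) = 288.1·22.13^(-0.07551) = 288.1·0.79148 = 228.026.
B = 255 by definition for t > 66.
Rounded: (218, 228, 255).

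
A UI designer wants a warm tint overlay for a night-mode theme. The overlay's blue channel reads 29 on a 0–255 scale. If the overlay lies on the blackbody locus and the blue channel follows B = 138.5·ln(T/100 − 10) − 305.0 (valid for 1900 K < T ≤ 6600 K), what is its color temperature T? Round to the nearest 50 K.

ln(t − 10) = (29 + 305.0) / 138.5 = 2.4116.
t − 10 = e^2.4116 = 11.151, so t = 21.151.
T = 100·t = 2115 K → 2100 K to the nearest 50 K.

2100 K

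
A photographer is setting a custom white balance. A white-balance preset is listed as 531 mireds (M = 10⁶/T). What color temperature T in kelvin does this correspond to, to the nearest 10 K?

T = 10⁶ / 531 = 1883.24 K → 1880 K.

1880 K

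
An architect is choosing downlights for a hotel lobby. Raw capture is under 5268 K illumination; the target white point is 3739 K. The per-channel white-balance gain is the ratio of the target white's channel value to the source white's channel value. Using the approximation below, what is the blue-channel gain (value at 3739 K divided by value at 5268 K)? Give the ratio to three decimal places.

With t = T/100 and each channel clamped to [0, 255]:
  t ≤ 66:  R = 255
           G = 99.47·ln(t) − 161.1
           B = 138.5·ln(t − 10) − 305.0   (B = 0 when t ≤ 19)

0.714

At 5268 K (t = 52.68):
  B = 138.5·ln(52.68 − 10) − 305.0 = 138.5·ln 42.68 − 305.0 = 138.5·3.7537 − 305.0 = 214.892.
At 3739 K (t = 37.39):
  B = 138.5·ln(37.39 − 10) − 305.0 = 138.5·ln 27.39 − 305.0 = 138.5·3.3102 − 305.0 = 153.460.
Gain = 153.460 / 214.892 = 0.7141 → 0.714.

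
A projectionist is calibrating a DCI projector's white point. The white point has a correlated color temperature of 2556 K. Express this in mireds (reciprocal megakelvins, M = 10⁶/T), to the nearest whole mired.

M = 10⁶ / 2556 = 391.236 → 391 mireds.

391 mireds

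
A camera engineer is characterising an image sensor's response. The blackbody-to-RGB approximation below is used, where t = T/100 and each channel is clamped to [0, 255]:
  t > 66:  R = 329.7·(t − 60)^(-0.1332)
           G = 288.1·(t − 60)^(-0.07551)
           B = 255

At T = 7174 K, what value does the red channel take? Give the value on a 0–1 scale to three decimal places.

t = 7174/100 = 71.74; the t > 66 branch applies.
R = 329.7·(71.74 − 60)^(-0.1332) = 329.7·11.74^(-0.1332) = 329.7·0.72031 = 237.487.
On a 0–1 scale: 237.487/255 = 0.9313 → 0.931.

0.931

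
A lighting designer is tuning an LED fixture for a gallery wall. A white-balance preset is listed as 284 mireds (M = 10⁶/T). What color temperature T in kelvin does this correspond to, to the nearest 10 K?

3520 K

T = 10⁶ / 284 = 3521.13 K → 3520 K.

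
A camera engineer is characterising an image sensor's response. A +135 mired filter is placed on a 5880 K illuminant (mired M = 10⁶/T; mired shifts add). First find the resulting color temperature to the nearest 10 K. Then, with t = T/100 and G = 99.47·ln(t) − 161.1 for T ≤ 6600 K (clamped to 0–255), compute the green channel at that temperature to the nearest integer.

186

M_in = 10⁶/5880 = 170.07; M_out = 170.07 + (+135) = 305.07.
T_out = 10⁶/305.07 = 3278.0 K → 3280 K; t = 32.8.
G = 99.47·ln 32.8 − 161.1 = 99.47·3.4904 − 161.1 = 186.093.
Rounded: 186.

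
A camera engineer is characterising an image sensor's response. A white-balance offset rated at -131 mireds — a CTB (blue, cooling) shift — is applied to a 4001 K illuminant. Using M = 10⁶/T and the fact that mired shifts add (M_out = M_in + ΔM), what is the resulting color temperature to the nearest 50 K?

8400 K

M_in = 10⁶/4001 = 249.94 mireds.
M_out = 249.94 + (-131) = 118.94 mireds.
T_out = 10⁶/118.94 = 8407.8 K → 8400 K.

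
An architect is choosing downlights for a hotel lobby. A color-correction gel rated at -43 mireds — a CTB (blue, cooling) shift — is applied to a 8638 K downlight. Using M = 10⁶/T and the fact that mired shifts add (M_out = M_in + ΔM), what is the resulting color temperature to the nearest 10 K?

M_in = 10⁶/8638 = 115.77 mireds.
M_out = 115.77 + (-43) = 72.77 mireds.
T_out = 10⁶/72.77 = 13742.4 K → 13740 K.

13740 K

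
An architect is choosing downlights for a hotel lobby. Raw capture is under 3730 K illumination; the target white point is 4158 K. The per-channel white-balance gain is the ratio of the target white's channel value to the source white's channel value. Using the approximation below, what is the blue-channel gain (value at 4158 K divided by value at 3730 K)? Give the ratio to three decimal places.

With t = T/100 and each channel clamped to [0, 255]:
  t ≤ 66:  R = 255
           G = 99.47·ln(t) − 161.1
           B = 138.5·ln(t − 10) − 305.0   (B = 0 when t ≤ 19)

1.132

At 3730 K (t = 37.3):
  B = 138.5·ln(37.3 − 10) − 305.0 = 138.5·ln 27.3 − 305.0 = 138.5·3.3069 − 305.0 = 153.004.
At 4158 K (t = 41.58):
  B = 138.5·ln(41.58 − 10) − 305.0 = 138.5·ln 31.58 − 305.0 = 138.5·3.4525 − 305.0 = 173.175.
Gain = 173.175 / 153.004 = 1.1318 → 1.132.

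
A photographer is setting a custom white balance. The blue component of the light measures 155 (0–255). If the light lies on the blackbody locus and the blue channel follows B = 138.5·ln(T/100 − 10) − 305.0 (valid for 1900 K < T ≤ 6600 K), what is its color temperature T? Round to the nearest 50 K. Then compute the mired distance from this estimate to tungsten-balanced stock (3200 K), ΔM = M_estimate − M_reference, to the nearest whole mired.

ln(t − 10) = (155 + 305.0) / 138.5 = 3.3213.
t − 10 = e^3.3213 = 27.696, so t = 37.696.
T = 100·t = 3770 K → 3750 K to the nearest 50 K.
M_estimate = 10⁶/3750 = 266.67; M_reference = 10⁶/3200 = 312.50.
ΔM = 266.67 − 312.50 = -45.83 → -46 mireds.

-46 mireds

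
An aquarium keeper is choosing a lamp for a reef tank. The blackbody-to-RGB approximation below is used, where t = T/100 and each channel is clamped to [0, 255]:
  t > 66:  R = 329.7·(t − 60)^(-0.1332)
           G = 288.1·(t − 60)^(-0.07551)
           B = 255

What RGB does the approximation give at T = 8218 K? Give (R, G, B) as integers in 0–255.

(218, 228, 255)

t = 8218/100 = 82.18; the t > 66 branch applies.
R = 329.7·(82.18 − 60)^(-0.1332) = 329.7·22.18^(-0.1332) = 329.7·0.66179 = 218.191.
G = 288.1·(82.18 − 60)^(-0.07551) = 288.1·22.18^(-0.07551) = 288.1·0.79135 = 227.987.
B = 255 by definition for t > 66.
Rounded: (218, 228, 255).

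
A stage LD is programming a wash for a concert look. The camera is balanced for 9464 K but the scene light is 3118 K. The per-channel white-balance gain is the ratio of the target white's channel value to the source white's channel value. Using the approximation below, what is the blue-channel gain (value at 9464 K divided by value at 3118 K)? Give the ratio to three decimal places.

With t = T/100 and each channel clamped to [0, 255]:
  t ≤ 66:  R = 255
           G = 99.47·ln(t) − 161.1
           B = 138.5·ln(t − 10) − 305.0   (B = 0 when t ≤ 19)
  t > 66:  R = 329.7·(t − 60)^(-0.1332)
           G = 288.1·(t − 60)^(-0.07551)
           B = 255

2.164

At 3118 K (t = 31.18):
  B = 138.5·ln(31.18 − 10) − 305.0 = 138.5·ln 21.18 − 305.0 = 138.5·3.0531 − 305.0 = 117.848.
At 9464 K (t = 94.64):
  B = 255 by definition for t > 66.
Gain = 255.000 / 117.848 = 2.1638 → 2.164.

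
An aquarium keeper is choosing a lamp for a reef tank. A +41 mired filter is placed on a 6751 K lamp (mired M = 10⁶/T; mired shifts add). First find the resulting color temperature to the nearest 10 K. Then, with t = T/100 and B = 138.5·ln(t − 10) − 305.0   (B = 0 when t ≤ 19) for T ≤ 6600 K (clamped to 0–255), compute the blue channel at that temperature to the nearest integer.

M_in = 10⁶/6751 = 148.13; M_out = 148.13 + (+41) = 189.13.
T_out = 10⁶/189.13 = 5287.5 K → 5290 K; t = 52.9.
B = 138.5·ln(52.9 − 10) − 305.0 = 138.5·ln 42.9 − 305.0 = 138.5·3.7589 − 305.0 = 215.604.
Rounded: 216.

216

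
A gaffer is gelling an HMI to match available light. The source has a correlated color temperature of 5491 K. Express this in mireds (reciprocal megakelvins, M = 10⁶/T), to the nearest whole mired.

M = 10⁶ / 5491 = 182.116 → 182 mireds.

182 mireds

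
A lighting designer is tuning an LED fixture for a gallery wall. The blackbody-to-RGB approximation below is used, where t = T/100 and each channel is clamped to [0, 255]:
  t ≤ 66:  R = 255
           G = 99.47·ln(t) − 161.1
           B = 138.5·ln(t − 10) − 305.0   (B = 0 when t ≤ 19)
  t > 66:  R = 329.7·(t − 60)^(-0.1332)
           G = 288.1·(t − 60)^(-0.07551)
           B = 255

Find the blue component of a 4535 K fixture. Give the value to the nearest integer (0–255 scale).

t = 4535/100 = 45.35; the t ≤ 66 branch applies.
B = 138.5·ln(45.35 − 10) − 305.0 = 138.5·ln 35.35 − 305.0 = 138.5·3.5653 − 305.0 = 188.794.
Rounded: 189.

189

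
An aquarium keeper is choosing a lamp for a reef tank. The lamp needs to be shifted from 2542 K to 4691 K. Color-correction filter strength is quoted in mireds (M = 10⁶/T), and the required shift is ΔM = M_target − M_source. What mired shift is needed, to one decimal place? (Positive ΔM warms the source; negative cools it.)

M_source = 10⁶/2542 = 393.391; M_target = 10⁶/4691 = 213.174.
ΔM = 213.174 − 393.391 = -180.217 → -180.2 mireds, a cooling shift.

-180.2 mireds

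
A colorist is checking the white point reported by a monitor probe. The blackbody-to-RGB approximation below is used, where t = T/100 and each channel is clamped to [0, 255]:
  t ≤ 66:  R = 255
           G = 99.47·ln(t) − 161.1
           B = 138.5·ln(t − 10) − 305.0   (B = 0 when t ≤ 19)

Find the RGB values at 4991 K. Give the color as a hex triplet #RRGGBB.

#FFE4CE

t = 4991/100 = 49.91; the t ≤ 66 branch applies.
R = 255 by definition for t ≤ 66.
G = 99.47·ln 49.91 − 161.1 = 99.47·3.9102 − 161.1 = 227.850.
B = 138.5·ln(49.91 − 10) − 305.0 = 138.5·ln 39.91 − 305.0 = 138.5·3.6866 − 305.0 = 205.598.
Rounded: (255, 228, 206).
In hex: #FFE4CE.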